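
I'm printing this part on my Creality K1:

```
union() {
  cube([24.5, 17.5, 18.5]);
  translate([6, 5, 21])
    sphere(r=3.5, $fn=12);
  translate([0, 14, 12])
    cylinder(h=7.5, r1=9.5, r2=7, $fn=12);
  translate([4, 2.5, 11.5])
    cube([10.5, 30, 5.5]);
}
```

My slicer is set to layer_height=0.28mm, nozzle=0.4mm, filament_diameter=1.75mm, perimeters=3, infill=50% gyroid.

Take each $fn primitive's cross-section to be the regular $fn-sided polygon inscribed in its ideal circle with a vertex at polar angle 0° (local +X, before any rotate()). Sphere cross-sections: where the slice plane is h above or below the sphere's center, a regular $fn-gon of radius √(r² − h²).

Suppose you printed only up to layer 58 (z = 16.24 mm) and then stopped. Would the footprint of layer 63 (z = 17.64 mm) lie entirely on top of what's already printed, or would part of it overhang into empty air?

entirely on top

Compare the two slices. At z = 16.24: the cube is present — its section is the full 24.5×17.5 rectangle (area 428.75 mm²); the sphere at (6, 5) is absent (|z−center|=4.760 > r=3.5); the cone at (0, 14): at t=0.565 of its height the radius interpolates to r₁+(r₂−r₁)t = 8.087, giving a regular 12-gon of that circumradius (area = (12/2)·8.087²·sin(360°/12) = 196.18 mm²); the cube at (4, 2.5) (footprint 10.5×30) is included at this height (area 315.00 mm²); Combining (union): the regions partially overlap — summed areas 939.93 mm² minus the doubly-counted overlap 239.39 mm² gives 700.54 mm² — area = 700.54 mm². At z = 17.64: the cube is present — its section is the full 24.5×17.5 rectangle (area 428.75 mm²); the r=3.5 sphere at (6, 5) slices to a regular 12-gon of circumradius 0.980 (√(r²−h²) with h=3.36 from center) (area = (12/2)·0.980²·sin(360°/12) = 2.88 mm²); the cone at (0, 14) (r1=9.5→r2=7) has section circumradius 7.620 here — a regular 12-gon (area = (12/2)·7.620²·sin(360°/12) = 174.19 mm²); the cube at (4, 2.5) is not intersected at this z (z outside [11.5, 17]); Taking the union: the regions partially overlap — summed areas 605.82 mm² minus the doubly-counted overlap 71.46 mm² gives 534.37 mm² — area = 534.37 mm². Checking containment: the cross-section at z = 17.64 is a subset of the cross-section at z = 16.24.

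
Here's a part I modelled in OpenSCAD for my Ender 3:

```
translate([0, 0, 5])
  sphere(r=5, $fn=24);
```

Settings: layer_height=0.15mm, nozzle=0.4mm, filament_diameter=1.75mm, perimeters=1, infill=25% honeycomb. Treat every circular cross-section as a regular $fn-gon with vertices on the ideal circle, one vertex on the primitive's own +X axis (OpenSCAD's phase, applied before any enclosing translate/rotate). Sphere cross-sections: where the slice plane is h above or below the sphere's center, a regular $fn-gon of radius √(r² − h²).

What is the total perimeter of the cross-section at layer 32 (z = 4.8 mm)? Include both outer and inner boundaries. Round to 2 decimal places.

At z = 4.8 mm: the sphere: section is a regular 24-gon, circumradius = √(r²−h²) = √(5²−0.2²) = 4.996 (perimeter = 2·24·4.996·sin(180°/24) = 31.30 mm). Overall, the cross-section is a single solid region. Total boundary length (outer) = 31.30 mm.

31.30 mm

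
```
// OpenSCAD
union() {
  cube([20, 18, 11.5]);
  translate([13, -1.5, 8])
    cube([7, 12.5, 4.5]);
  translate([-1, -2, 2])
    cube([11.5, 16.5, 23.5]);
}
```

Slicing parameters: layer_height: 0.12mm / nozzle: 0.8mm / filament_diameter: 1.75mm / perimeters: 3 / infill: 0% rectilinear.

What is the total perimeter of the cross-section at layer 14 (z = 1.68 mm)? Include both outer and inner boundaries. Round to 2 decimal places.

76.00 mm

At z = 1.68 mm: the cube is present — its section is the full 20×18 rectangle (perimeter 76.00 mm); the cube at (13, -1.5) is not intersected at this z (z outside [8, 12.5]); the cube at (-1, -2) is not intersected at this z (z outside [2, 25.5]); Combining (union): only the 20×18 cube is present, so the union is just that shape — boundary = 76.00 mm. Overall, the cross-section is a single solid region. Total boundary length (outer) = 76.00 mm.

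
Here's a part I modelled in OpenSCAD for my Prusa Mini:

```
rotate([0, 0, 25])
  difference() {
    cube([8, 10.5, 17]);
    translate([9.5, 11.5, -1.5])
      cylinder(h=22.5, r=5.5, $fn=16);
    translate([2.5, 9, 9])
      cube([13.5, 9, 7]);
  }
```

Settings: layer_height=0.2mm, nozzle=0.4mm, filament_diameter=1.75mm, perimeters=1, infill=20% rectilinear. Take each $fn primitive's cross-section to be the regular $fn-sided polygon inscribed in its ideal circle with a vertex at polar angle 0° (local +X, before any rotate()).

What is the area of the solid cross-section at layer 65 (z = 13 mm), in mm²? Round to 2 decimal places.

69.97 mm²

At z = 13 mm: the cube (footprint 8×10.5) is included at this height (area 84.00 mm²); the cylinder at (9.5, 11.5): section is a regular 16-gon, circumradius r=5.5 (area = (16/2)·5.500²·sin(360°/16) = 92.61 mm²); the 13.5×9 cube at (2.5, 9) contributes its full rectangle (area 121.50 mm²); Subtracting the remaining from the first: starting from the 8×10.5 cube (84.00 mm²), the r=5.5 cylinder at (9.5, 11.5) partially overlaps it — only the 11.23 mm² overlap (of its 92.61 mm²) is removed, clipping the outline; the 13.5×9 cube at (2.5, 9) partially overlaps it — only the 2.81 mm² overlap (of its 121.50 mm²) is removed, clipping the outline — area = 69.97 mm²; (whole slice rotated 25° about Z — lengths, areas and connectivity unchanged). Overall, the cross-section is a single solid region. Net area = 69.97 mm².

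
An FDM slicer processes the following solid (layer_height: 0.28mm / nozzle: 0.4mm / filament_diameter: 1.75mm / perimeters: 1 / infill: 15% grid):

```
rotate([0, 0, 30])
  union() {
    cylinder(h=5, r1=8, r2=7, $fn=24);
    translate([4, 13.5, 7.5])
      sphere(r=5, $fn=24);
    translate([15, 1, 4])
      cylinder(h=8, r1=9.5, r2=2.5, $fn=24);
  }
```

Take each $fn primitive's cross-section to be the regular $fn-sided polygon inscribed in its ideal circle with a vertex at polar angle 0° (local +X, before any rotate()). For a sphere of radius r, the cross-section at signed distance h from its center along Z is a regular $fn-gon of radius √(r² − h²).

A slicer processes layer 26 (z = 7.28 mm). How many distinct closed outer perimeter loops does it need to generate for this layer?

2

At z = 7.28 mm: the cone is not intersected at this z (z outside [0, 5]); the r=5 sphere at (4, 13.5) slices to a regular 24-gon of circumradius 4.995 (√(r²−h²) with h=0.22 from center); the cone at (15, 1): at t=0.410 of its height the radius interpolates to r₁+(r₂−r₁)t = 6.630, giving a regular 24-gon of that circumradius; Combining (union): the 2 present regions are separate (no shared area or edge), so areas and boundary lengths simply add and each stays a separate island — 2 connected regions; (whole slice rotated 30° about Z — lengths, areas and connectivity unchanged). The result has 2 disconnected regions.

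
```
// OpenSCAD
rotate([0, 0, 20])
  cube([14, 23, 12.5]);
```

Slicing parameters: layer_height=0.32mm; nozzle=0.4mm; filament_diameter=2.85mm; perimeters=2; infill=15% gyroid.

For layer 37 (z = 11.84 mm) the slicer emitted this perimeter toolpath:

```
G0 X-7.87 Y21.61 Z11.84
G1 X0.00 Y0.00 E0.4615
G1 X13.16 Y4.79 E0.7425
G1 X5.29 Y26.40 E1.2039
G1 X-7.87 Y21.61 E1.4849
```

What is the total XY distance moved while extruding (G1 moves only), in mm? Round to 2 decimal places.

74.01 mm

Sum the Euclidean lengths of each G1 segment: total = 74.01 mm.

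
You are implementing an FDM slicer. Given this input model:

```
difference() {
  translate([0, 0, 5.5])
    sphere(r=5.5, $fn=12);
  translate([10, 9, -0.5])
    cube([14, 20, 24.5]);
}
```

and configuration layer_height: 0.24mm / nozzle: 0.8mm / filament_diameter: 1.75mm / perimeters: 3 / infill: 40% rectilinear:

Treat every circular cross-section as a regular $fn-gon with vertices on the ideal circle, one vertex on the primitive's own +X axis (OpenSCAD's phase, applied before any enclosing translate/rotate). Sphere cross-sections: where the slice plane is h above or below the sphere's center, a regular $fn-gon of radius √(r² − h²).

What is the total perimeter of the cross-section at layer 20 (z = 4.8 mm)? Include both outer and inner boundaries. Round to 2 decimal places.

At z = 4.8 mm: the sphere: section is a regular 12-gon, circumradius = √(r²−h²) = √(5.5²−0.7²) = 5.455 (perimeter = 2·12·5.455·sin(180°/12) = 33.89 mm); the cube at (10, 9) is present — its section is the full 14×20 rectangle (perimeter 68.00 mm); After the difference (first − rest): starting from the r=5.5 sphere, the 14×20 cube at (10, 9) misses the remaining region (no effect) — boundary = 33.89 mm. Overall, the cross-section is a single solid region. Total boundary length (outer) = 33.89 mm.

33.89 mm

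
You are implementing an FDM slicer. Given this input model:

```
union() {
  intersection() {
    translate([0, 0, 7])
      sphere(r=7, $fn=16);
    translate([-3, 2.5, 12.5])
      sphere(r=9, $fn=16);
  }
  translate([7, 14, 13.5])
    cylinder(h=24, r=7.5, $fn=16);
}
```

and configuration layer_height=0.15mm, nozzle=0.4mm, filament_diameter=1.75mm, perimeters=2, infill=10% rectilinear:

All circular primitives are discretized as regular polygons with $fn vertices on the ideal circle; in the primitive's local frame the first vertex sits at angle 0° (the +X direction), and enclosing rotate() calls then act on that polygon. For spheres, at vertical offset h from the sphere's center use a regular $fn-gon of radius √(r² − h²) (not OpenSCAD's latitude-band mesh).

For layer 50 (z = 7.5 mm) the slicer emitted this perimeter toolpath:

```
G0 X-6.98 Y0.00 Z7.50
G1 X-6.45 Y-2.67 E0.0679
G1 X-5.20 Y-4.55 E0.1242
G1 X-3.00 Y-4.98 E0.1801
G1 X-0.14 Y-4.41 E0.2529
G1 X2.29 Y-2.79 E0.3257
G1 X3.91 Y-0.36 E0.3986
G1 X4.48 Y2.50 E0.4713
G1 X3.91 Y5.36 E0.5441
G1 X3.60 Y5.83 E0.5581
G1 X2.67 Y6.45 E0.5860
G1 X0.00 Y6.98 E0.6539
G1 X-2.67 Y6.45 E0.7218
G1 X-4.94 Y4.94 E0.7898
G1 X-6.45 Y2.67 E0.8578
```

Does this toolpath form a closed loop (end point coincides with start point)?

no

Start point (G0): (-6.98, 0.00). End point (last G1): the path does not return to the start — open.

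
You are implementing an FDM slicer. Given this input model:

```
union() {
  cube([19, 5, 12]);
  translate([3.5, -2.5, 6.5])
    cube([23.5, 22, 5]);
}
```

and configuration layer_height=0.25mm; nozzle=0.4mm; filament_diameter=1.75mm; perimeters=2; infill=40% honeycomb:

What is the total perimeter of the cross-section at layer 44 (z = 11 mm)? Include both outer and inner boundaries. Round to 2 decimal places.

At z = 11 mm: the cube is present — its section is the full 19×5 rectangle (perimeter 48.00 mm); the cube at (3.5, -2.5) (footprint 23.5×22) is included at this height (perimeter 91.00 mm); Taking the union: the regions partially overlap (shared area 77.50 mm²), so the edge portions inside another operand are dropped and the merged outline is re-measured after clipping — boundary = 98.00 mm. Overall, the cross-section is a single solid region. Total boundary length (outer) = 98.00 mm.

98.00 mm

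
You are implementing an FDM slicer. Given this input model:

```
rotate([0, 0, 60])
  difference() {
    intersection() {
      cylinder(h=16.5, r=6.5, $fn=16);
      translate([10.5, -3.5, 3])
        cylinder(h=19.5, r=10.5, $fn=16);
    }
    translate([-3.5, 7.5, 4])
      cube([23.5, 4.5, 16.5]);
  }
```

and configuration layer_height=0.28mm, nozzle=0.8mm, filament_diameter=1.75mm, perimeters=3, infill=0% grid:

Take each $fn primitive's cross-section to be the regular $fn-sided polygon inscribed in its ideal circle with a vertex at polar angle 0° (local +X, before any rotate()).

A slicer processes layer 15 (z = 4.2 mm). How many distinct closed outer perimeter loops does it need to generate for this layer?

At z = 4.2 mm: the r=6.5 cylinder gives a regular 16-gon of circumradius 6.5 (constant along its height); the r=10.5 cylinder at (10.5, -3.5) gives a regular 16-gon of circumradius 10.5 (constant along its height); After intersecting: the r=10.5 cylinder at (10.5, -3.5) partially overlaps the r=6.5 cylinder; clipping to the common part keeps 47.64 mm² — 1 connected region; the cube at (-3.5, 7.5) (footprint 23.5×4.5) is included at this height; Subtracting the remaining from the first: starting from that combined region, the 23.5×4.5 cube at (-3.5, 7.5) misses the remaining region (no effect) — 1 connected region; (rotated 60° about Z; rotation is an isometry so areas/perimeters/island counts are preserved). The result has 1 disconnected region.

1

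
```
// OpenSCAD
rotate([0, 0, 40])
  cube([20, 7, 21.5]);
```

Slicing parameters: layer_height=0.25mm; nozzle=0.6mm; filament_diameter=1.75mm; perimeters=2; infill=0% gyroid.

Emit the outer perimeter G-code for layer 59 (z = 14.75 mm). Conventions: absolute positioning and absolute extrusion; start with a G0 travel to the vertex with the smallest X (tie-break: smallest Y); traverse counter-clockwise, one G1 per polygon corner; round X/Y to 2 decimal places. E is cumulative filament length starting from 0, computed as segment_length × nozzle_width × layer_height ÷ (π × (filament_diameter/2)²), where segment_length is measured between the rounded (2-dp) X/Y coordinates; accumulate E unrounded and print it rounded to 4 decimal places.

At z = 14.75 mm: the cube (footprint 20×7) is included at this height; (whole slice rotated 40° about Z — lengths, areas and connectivity unchanged). The outline is a single polygon with 4 vertices. Extrusion per mm of travel: 0.6 × 0.25 / (π × 0.875²) = 0.062363. Accumulating E over each segment gives final E = 3.3677.

G0 X-4.50 Y5.36 Z14.75
G1 X0.00 Y0.00 E0.4364
G1 X15.32 Y12.86 E1.6838
G1 X10.82 Y18.22 E2.1203
G1 X-4.50 Y5.36 E3.3677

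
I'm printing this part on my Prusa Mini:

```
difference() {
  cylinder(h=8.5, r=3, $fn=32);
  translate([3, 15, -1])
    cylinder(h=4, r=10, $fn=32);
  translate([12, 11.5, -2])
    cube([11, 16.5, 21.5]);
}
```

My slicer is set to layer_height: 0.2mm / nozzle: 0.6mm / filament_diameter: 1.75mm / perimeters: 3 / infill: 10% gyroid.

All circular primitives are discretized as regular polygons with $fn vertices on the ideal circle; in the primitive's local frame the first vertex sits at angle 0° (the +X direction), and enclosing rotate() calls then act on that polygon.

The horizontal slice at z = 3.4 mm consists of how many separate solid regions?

1

At z = 3.4 mm: the r=3 cylinder gives a regular 32-gon of circumradius 3 (constant along its height); the cylinder at (3, 15) is absent (z outside [-1, 3]); the cube at (12, 11.5) (footprint 11×16.5) is included at this height; Taking the first minus the rest: starting from the r=3 cylinder, the 11×16.5 cube at (12, 11.5) misses the remaining region (no effect) — 1 connected region. The result has 1 disconnected region.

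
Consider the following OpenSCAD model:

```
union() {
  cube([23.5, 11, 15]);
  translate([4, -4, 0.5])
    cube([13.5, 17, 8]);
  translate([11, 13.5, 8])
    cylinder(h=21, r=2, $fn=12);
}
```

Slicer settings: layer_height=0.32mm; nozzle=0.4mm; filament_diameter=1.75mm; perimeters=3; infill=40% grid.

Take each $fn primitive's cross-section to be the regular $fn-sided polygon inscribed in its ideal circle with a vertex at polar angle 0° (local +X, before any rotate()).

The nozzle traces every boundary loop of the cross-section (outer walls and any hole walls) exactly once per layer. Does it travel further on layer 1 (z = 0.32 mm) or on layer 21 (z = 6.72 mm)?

layer 21 (z = 6.72 mm)

Layer 1 (z = 0.32): the cube is present — its section is the full 23.5×11 rectangle (perimeter 69.00 mm); the cube at (4, -4) is not intersected at this z (z outside [0.5, 8.5]); the cylinder at (11, 13.5) does not reach this height (z outside [8, 29]); Combining (union): only the 23.5×11 cube is present, so the union is just that shape — boundary = 69.00 mm. So its perimeter = 69.00 mm. Layer 21 (z = 6.72): the cube is present — its section is the full 23.5×11 rectangle (perimeter 69.00 mm); the cube at (4, -4) is present — its section is the full 13.5×17 rectangle (perimeter 61.00 mm); the cylinder at (11, 13.5) does not reach this height (z outside [8, 29]); Taking the union: the regions partially overlap (shared area 148.50 mm²), so the edge portions inside another operand are dropped and the merged outline is re-measured after clipping — boundary = 81.00 mm. So its perimeter = 81.00 mm. Layer 21 is larger (81.00 vs 69.00 mm).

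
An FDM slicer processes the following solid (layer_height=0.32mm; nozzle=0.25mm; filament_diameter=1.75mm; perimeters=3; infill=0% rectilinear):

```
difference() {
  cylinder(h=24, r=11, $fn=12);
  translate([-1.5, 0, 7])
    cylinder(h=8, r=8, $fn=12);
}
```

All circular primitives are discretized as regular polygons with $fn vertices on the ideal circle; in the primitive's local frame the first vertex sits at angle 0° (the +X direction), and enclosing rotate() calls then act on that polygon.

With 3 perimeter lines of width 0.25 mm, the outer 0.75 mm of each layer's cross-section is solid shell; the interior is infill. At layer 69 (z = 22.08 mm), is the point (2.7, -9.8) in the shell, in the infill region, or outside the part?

shell

At z = 22.08 mm: the r=11 cylinder gives a regular 12-gon of circumradius 11 (constant along its height); the cylinder at (-1.5, 0) is absent (z outside [7, 15]); Taking the first minus the rest: none of the subtracted shapes is present at this height, so the r=11 cylinder is unchanged — 1 connected region. Overall, the cross-section is a single solid region. The nearest boundary edge runs (-0.00, -11.00)→(5.50, -9.53); distance from the point to it = 0.46 mm. The point is inside the cross-section, 0.46 mm from the nearest boundary — within the 0.75 mm shell band (3 × 0.25).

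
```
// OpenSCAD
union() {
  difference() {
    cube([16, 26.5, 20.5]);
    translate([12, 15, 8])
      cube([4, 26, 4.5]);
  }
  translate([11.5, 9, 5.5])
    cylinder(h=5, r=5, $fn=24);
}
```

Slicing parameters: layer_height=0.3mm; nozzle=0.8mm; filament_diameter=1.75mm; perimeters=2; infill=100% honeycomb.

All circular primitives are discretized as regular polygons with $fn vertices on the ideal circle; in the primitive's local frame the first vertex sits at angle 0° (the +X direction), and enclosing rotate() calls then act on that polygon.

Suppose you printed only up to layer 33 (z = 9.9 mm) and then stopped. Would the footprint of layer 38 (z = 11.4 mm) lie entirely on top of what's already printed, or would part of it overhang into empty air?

Compare the two slices. At z = 9.9: the 16×26.5 cube contributes its full rectangle (area 424.00 mm²); the cube at (12, 15) (footprint 4×26) is included at this height (area 104.00 mm²); After the difference (first − rest): starting from the 16×26.5 cube (424.00 mm²), the 4×26 cube at (12, 15) partially overlaps it — only the 46.00 mm² overlap (of its 104.00 mm²) is removed, clipping the outline — area = 378.00 mm²; the cylinder at (11.5, 9): section is a regular 24-gon, circumradius r=5 (area = (24/2)·5.000²·sin(360°/24) = 77.65 mm²); Combining (union): the regions partially overlap — summed areas 455.65 mm² minus the doubly-counted overlap 76.31 mm² gives 379.34 mm² — area = 379.34 mm². At z = 11.4: the cube (footprint 16×26.5) is included at this height (area 424.00 mm²); the cube at (12, 15) (footprint 4×26) is included at this height (area 104.00 mm²); Taking the first minus the rest: starting from the 16×26.5 cube (424.00 mm²), the 4×26 cube at (12, 15) partially overlaps it — only the 46.00 mm² overlap (of its 104.00 mm²) is removed, clipping the outline — area = 378.00 mm²; the cylinder at (11.5, 9) is absent (z outside [5.5, 10.5]); Taking the union: only that combined region is present, so the union is just that shape — area = 378.00 mm². Checking containment: the cross-section at z = 11.4 is a subset of the cross-section at z = 9.9.

entirely on top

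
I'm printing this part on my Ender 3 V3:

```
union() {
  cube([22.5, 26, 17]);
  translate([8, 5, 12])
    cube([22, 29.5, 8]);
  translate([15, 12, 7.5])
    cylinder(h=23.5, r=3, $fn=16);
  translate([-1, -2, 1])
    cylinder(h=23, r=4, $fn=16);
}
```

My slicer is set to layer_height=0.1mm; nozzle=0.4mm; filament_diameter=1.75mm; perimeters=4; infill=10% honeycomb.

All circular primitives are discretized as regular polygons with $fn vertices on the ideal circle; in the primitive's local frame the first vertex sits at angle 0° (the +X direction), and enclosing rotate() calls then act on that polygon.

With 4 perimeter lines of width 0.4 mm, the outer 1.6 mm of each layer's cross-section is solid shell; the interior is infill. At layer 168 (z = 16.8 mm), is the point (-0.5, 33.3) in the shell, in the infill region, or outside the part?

outside

At z = 16.8 mm: the cube (footprint 22.5×26) is included at this height; the cube at (8, 5) is present — its section is the full 22×29.5 rectangle; the r=3 cylinder at (15, 12) contributes a regular 16-gon of circumradius 3; the r=4 cylinder at (-1, -2) contributes a regular 16-gon of circumradius 4; Merging all regions: the regions partially overlap (shared area 334.85 mm²), so overlapping operands fuse into one piece — 1 connected region. Overall, the cross-section is a single solid region. The nearest boundary edge runs (0.00, 1.80)→(0.00, 26.00); distance from the point to it = 7.32 mm. The point is not inside any of the regions above, so it lies outside the cross-section (7.32 mm from the nearest boundary).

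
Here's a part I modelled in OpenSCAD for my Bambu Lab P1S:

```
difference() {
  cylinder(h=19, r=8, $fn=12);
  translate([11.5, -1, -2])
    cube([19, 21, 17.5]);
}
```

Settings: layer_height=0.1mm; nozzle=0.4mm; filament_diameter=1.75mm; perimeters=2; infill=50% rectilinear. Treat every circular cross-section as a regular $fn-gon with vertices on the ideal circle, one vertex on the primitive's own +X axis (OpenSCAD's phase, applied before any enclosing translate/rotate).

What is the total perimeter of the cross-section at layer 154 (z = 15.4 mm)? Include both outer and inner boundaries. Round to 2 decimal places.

49.69 mm

At z = 15.4 mm: the cylinder: section is a regular 12-gon, circumradius r=8 (perimeter = 2·12·8.000·sin(180°/12) = 49.69 mm); the cube at (11.5, -1) is present — its section is the full 19×21 rectangle (perimeter 80.00 mm); After the difference (first − rest): starting from the r=8 cylinder, the 19×21 cube at (11.5, -1) misses the remaining region (no effect) — boundary = 49.69 mm. Overall, the cross-section is a single solid region. Total boundary length (outer) = 49.69 mm.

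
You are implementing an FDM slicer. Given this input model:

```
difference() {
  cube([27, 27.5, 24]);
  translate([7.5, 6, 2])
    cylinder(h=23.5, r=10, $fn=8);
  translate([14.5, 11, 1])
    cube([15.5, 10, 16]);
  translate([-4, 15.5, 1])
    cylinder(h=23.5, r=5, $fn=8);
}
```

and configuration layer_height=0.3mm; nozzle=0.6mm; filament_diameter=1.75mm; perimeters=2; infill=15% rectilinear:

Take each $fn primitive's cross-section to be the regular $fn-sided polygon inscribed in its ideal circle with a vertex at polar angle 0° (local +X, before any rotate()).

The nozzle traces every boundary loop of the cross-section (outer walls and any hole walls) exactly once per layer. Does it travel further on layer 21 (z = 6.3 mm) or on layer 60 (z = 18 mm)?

layer 21 (z = 6.3 mm)

Layer 21 (z = 6.3): the cube is present — its section is the full 27×27.5 rectangle (perimeter 109.00 mm); the cylinder at (7.5, 6): section is a regular 8-gon, circumradius r=10 (perimeter = 2·8·10.000·sin(180°/8) = 61.23 mm); the cube at (14.5, 11) is present — its section is the full 15.5×10 rectangle (perimeter 51.00 mm); the r=5 cylinder at (-4, 15.5) gives a regular 8-gon of circumradius 5 (constant along its height) (perimeter = 2·8·5.000·sin(180°/8) = 30.61 mm); Subtracting the remaining from the first: starting from the 27×27.5 cube, the r=10 cylinder at (7.5, 6) partially overlaps it — only the 231.42 mm² overlap (of its 282.84 mm²) is removed, clipping the outline; the 15.5×10 cube at (14.5, 11) partially overlaps it — only the 123.96 mm² overlap (of its 155.00 mm²) is removed, clipping the outline; the r=5 cylinder at (-4, 15.5) partially overlaps it — only the 2.41 mm² overlap (of its 70.71 mm²) is removed, clipping the outline — boundary = 132.58 mm. So its perimeter = 132.58 mm. Layer 60 (z = 18): the cube (footprint 27×27.5) is included at this height (perimeter 109.00 mm); the cylinder at (7.5, 6): section is a regular 8-gon, circumradius r=10 (perimeter = 2·8·10.000·sin(180°/8) = 61.23 mm); the cube at (14.5, 11) is not intersected at this z (z outside [1, 17]); the cylinder at (-4, 15.5): section is a regular 8-gon, circumradius r=5 (perimeter = 2·8·5.000·sin(180°/8) = 30.61 mm); Taking the first minus the rest: starting from the 27×27.5 cube, the r=10 cylinder at (7.5, 6) partially overlaps it — only the 231.42 mm² overlap (of its 282.84 mm²) is removed, clipping the outline; the r=5 cylinder at (-4, 15.5) partially overlaps it — only the 2.41 mm² overlap (of its 70.71 mm²) is removed, clipping the outline — boundary = 112.92 mm. So its perimeter = 112.92 mm. Layer 21 is larger (132.58 vs 112.92 mm).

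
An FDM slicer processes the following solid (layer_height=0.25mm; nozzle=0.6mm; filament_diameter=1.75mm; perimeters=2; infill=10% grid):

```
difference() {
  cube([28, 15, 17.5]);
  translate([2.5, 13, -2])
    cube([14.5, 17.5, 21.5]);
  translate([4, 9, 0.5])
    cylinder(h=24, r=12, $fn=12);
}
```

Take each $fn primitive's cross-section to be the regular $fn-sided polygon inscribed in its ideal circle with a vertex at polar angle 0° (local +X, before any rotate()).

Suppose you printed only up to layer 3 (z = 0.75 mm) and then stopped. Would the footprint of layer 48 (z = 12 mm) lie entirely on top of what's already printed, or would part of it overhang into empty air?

entirely on top

Compare the two slices. At z = 0.75: the cube is present — its section is the full 28×15 rectangle (area 420.00 mm²); the cube at (2.5, 13) (footprint 14.5×17.5) is included at this height (area 253.75 mm²); the r=12 cylinder at (4, 9) gives a regular 12-gon of circumradius 12 (constant along its height) (area = (12/2)·12.000²·sin(360°/12) = 432.00 mm²); Subtracting the remaining from the first: starting from the 28×15 cube (420.00 mm²), the 14.5×17.5 cube at (2.5, 13) partially overlaps it — only the 29.00 mm² overlap (of its 253.75 mm²) is removed, clipping the outline; the r=12 cylinder at (4, 9) partially overlaps it — only the 196.71 mm² overlap (of its 432.00 mm²) is removed, clipping the outline — area = 194.29 mm². At z = 12: the 28×15 cube contributes its full rectangle (area 420.00 mm²); the cube at (2.5, 13) is present — its section is the full 14.5×17.5 rectangle (area 253.75 mm²); the r=12 cylinder at (4, 9) contributes a regular 12-gon of circumradius 12 (area = (12/2)·12.000²·sin(360°/12) = 432.00 mm²); After the difference (first − rest): starting from the 28×15 cube (420.00 mm²), the 14.5×17.5 cube at (2.5, 13) partially overlaps it — only the 29.00 mm² overlap (of its 253.75 mm²) is removed, clipping the outline; the r=12 cylinder at (4, 9) partially overlaps it — only the 196.71 mm² overlap (of its 432.00 mm²) is removed, clipping the outline — area = 194.29 mm². Checking containment: the cross-section at z = 12 is a subset of the cross-section at z = 0.75.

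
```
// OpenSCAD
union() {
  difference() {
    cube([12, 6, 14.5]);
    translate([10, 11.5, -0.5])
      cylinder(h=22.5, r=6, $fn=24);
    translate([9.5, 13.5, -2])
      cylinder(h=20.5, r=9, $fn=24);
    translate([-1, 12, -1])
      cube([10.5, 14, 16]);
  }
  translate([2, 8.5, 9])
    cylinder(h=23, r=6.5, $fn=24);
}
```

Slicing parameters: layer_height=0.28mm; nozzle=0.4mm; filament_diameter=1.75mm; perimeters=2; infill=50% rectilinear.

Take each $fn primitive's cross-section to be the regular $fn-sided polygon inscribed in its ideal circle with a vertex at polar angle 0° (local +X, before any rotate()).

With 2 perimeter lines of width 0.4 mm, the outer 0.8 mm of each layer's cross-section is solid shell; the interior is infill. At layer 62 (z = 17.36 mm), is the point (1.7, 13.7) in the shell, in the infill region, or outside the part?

infill

At z = 17.36 mm: the cube is absent (z outside [0, 14.5]); the r=6 cylinder at (10, 11.5) gives a regular 24-gon of circumradius 6 (constant along its height); the r=9 cylinder at (9.5, 13.5) contributes a regular 24-gon of circumradius 9; the cube at (-1, 12) is not intersected at this z (z outside [-1, 15]); Subtracting the remaining from the first: the first operand is absent here, so nothing remains; the cylinder at (2, 8.5): section is a regular 24-gon, circumradius r=6.5; Combining (union): only the r=6.5 cylinder at (2, 8.5) is present, so the union is just that shape — 1 connected region. Overall, the cross-section is a single solid region. The nearest boundary edge runs (2.00, 15.00)→(0.32, 14.78); distance from the point to it = 1.25 mm. The point is inside the cross-section and 1.25 mm from the nearest boundary — more than the 0.8 mm shell width (2 × 0.4), so it's in the infill interior.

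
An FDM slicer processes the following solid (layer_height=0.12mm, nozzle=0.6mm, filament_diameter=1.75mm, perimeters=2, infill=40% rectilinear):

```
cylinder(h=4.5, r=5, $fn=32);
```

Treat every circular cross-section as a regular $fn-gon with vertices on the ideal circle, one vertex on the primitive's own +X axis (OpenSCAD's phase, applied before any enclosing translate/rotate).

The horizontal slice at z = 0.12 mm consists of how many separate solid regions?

At z = 0.12 mm: the r=5 cylinder gives a regular 32-gon of circumradius 5 (constant along its height). The result has 1 disconnected region.

1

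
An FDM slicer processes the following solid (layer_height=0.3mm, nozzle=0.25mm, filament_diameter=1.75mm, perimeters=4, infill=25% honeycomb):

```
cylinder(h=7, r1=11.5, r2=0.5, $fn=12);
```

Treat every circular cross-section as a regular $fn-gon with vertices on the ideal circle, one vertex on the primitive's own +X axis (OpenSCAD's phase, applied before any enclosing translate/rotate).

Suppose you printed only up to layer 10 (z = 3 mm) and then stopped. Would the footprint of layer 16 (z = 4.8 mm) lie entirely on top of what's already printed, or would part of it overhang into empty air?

entirely on top

Compare the two slices. At z = 3: the cone contributes a regular 12-gon of circumradius 6.786 (interpolated between r1=11.5 and r2=0.5 at t=0.429) (area = (12/2)·6.786²·sin(360°/12) = 138.14 mm²). At z = 4.8: the cone: at t=0.686 of its height the radius interpolates to r₁+(r₂−r₁)t = 3.957, giving a regular 12-gon of that circumradius (area = (12/2)·3.957²·sin(360°/12) = 46.98 mm²). Checking containment: the cross-section at z = 4.8 is a subset of the cross-section at z = 3.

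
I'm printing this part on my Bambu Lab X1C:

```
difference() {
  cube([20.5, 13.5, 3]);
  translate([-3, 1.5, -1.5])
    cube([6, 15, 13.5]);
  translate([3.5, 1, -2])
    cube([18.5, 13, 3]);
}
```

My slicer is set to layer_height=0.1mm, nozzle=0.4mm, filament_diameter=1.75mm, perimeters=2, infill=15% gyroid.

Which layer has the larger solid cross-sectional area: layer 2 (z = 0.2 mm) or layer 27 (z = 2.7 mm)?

layer 27 (z = 2.7 mm)

Layer 2 (z = 0.2): the cube is present — its section is the full 20.5×13.5 rectangle (area 276.75 mm²); the 6×15 cube at (-3, 1.5) contributes its full rectangle (area 90.00 mm²); the 18.5×13 cube at (3.5, 1) contributes its full rectangle (area 240.50 mm²); Taking the first minus the rest: starting from the 20.5×13.5 cube (276.75 mm²), the 6×15 cube at (-3, 1.5) partially overlaps it — only the 36.00 mm² overlap (of its 90.00 mm²) is removed, clipping the outline; the 18.5×13 cube at (3.5, 1) partially overlaps it — only the 212.50 mm² overlap (of its 240.50 mm²) is removed, clipping the outline — area = 28.25 mm². So its area = 28.25 mm². Layer 27 (z = 2.7): the cube (footprint 20.5×13.5) is included at this height (area 276.75 mm²); the cube at (-3, 1.5) is present — its section is the full 6×15 rectangle (area 90.00 mm²); the cube at (3.5, 1) does not reach this height (z outside [-2, 1]); Taking the first minus the rest: starting from the 20.5×13.5 cube (276.75 mm²), the 6×15 cube at (-3, 1.5) partially overlaps it — only the 36.00 mm² overlap (of its 90.00 mm²) is removed, clipping the outline — area = 240.75 mm². So its area = 240.75 mm². Layer 27 is larger (240.75 vs 28.25 mm²).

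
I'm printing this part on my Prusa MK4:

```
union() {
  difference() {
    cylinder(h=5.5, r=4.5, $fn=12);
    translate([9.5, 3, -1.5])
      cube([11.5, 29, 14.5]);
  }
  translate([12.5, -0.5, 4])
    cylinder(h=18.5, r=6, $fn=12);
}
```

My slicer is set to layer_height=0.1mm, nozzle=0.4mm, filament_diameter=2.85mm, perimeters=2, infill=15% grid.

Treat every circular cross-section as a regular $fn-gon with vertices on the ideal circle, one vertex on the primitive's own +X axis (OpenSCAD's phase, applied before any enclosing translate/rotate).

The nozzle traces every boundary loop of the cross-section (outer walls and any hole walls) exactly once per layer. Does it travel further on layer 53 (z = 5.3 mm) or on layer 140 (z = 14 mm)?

Layer 53 (z = 5.3): the r=4.5 cylinder contributes a regular 12-gon of circumradius 4.5 (perimeter = 2·12·4.500·sin(180°/12) = 27.95 mm); the cube at (9.5, 3) (footprint 11.5×29) is included at this height (perimeter 81.00 mm); Taking the first minus the rest: starting from the r=4.5 cylinder, the 11.5×29 cube at (9.5, 3) misses the remaining region (no effect) — boundary = 27.95 mm; the cylinder at (12.5, -0.5): section is a regular 12-gon, circumradius r=6 (perimeter = 2·12·6.000·sin(180°/12) = 37.27 mm); Taking the union: the 2 present regions are separate (no shared area or edge), so areas and boundary lengths simply add and each stays a separate island — boundary = 65.22 mm. So its perimeter = 65.22 mm. Layer 140 (z = 14): the cylinder is not intersected at this z (z outside [0, 5.5]); the cube at (9.5, 3) does not reach this height (z outside [-1.5, 13]); After the difference (first − rest): the first operand is absent here, so nothing remains; the r=6 cylinder at (12.5, -0.5) gives a regular 12-gon of circumradius 6 (constant along its height) (perimeter = 2·12·6.000·sin(180°/12) = 37.27 mm); Merging all regions: only the r=6 cylinder at (12.5, -0.5) is present, so the union is just that shape — boundary = 37.27 mm. So its perimeter = 37.27 mm. Layer 53 is larger (65.22 vs 37.27 mm).

layer 53 (z = 5.3 mm)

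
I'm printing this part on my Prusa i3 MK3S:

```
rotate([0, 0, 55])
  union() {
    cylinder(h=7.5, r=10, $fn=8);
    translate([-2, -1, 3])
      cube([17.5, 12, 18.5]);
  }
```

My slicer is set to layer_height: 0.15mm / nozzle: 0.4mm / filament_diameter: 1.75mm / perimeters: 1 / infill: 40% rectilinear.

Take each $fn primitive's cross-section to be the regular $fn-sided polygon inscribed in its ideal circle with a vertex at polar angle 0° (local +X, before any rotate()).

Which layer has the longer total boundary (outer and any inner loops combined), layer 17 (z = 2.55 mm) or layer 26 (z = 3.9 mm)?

Layer 17 (z = 2.55): the r=10 cylinder gives a regular 8-gon of circumradius 10 (constant along its height) (perimeter = 2·8·10.000·sin(180°/8) = 61.23 mm); the cube at (-2, -1) is absent (z outside [3, 21.5]); Combining (union): only the r=10 cylinder is present, so the union is just that shape — boundary = 61.23 mm; (whole slice rotated 55° about Z — lengths, areas and connectivity unchanged). So its perimeter = 61.23 mm. Layer 26 (z = 3.9): the cylinder: section is a regular 8-gon, circumradius r=10 (perimeter = 2·8·10.000·sin(180°/8) = 61.23 mm); the cube at (-2, -1) (footprint 17.5×12) is included at this height (perimeter 59.00 mm); Taking the union: the regions partially overlap (shared area 101.68 mm²), so the edge portions inside another operand are dropped and the merged outline is re-measured after clipping — boundary = 79.92 mm; (whole slice rotated 55° about Z — lengths, areas and connectivity unchanged). So its perimeter = 79.92 mm. Layer 26 is larger (79.92 vs 61.23 mm).

layer 26 (z = 3.9 mm)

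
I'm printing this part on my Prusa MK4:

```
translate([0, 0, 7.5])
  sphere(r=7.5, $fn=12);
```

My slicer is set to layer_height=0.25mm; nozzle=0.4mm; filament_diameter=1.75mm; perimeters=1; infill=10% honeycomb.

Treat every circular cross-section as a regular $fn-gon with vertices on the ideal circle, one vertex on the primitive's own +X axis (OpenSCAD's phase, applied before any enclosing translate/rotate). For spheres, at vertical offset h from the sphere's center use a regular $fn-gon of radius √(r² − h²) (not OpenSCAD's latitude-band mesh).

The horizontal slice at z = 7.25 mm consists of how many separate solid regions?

1

At z = 7.25 mm: the sphere: section is a regular 12-gon, circumradius = √(r²−h²) = √(7.5²−0.25²) = 7.496. The result has 1 disconnected region.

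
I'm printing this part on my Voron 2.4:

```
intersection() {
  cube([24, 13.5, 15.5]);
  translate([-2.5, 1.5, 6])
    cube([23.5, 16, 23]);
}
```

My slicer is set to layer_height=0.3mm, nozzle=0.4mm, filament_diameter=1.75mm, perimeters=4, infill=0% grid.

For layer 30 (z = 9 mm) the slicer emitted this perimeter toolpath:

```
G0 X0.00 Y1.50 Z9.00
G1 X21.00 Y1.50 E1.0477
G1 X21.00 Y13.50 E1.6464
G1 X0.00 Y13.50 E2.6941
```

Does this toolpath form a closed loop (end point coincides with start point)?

Start point (G0): (0.00, 1.50). End point (last G1): the path does not return to the start — open.

no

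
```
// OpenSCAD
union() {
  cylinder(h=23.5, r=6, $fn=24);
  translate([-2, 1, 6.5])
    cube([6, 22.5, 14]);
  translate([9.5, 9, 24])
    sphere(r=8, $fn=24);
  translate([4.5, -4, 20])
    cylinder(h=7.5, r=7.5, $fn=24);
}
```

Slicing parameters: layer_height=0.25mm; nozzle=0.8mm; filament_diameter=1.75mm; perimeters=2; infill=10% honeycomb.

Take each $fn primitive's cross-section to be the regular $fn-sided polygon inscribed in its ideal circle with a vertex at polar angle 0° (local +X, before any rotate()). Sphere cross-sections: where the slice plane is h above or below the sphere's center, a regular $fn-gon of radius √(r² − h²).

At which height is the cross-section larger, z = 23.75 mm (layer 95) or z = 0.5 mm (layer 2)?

Layer 95 (z = 23.75): the cylinder is not intersected at this z (z outside [0, 23.5]); the cube at (-2, 1) is not intersected at this z (z outside [6.5, 20.5]); the sphere at (9.5, 9): section is a regular 24-gon, circumradius = √(r²−h²) = √(8²−0.25²) = 7.996 (area = (24/2)·7.996²·sin(360°/24) = 198.58 mm²); the r=7.5 cylinder at (4.5, -4) gives a regular 24-gon of circumradius 7.5 (constant along its height) (area = (24/2)·7.500²·sin(360°/24) = 174.70 mm²); Taking the union: the regions partially overlap — summed areas 373.28 mm² minus the doubly-counted overlap 6.58 mm² gives 366.70 mm² — area = 366.70 mm². So its area = 366.70 mm². Layer 2 (z = 0.5): the cylinder: section is a regular 24-gon, circumradius r=6 (area = (24/2)·6.000²·sin(360°/24) = 111.81 mm²); the cube at (-2, 1) does not reach this height (z outside [6.5, 20.5]); the sphere at (9.5, 9) is absent (|z−center|=23.500 > r=8); the cylinder at (4.5, -4) does not reach this height (z outside [20, 27.5]); Combining (union): only the r=6 cylinder is present, so the union is just that shape — area = 111.81 mm². So its area = 111.81 mm². Layer 95 is larger (366.70 vs 111.81 mm²).

layer 95 (z = 23.75 mm)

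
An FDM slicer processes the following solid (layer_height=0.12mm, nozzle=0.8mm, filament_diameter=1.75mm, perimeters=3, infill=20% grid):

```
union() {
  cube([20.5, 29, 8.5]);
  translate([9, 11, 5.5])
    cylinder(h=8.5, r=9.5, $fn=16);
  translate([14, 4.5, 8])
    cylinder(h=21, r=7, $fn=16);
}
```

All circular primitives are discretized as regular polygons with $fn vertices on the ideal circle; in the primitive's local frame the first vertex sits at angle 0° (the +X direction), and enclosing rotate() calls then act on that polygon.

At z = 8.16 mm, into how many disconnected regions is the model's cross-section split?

At z = 8.16 mm: the cube (footprint 20.5×29) is included at this height; the r=9.5 cylinder at (9, 11) contributes a regular 16-gon of circumradius 9.5; the r=7 cylinder at (14, 4.5) contributes a regular 16-gon of circumradius 7; Merging all regions: the regions partially overlap (shared area 406.21 mm²), so overlapping operands fuse into one piece — 1 connected region. The result has 1 disconnected region.

1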